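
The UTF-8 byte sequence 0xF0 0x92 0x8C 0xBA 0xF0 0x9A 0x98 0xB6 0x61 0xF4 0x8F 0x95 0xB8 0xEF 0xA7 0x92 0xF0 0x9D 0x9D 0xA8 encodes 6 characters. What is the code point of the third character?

Offset 0: leading byte 0xF0 = 11110000 → 4-byte char #1 = F0 92 8C BA.
Offset 4: leading byte 0xF0 = 11110000 → 4-byte char #2 = F0 9A 98 B6.
Offset 8: leading byte 0x61 = 01100001 → 1-byte char #3 = 61.
Leading byte 0x61 = 01100001 matches 0xxxxxxx → 1-byte sequence.
Byte 1: 0x61 = 01100001, payload 1100001 (7 bits).
Concatenate: 1100001 = 0x61 (7 bits → U+0061).

U+0061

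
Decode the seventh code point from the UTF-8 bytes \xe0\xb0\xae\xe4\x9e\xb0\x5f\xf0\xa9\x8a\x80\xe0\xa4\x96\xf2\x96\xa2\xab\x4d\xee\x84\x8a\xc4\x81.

Offset 0: leading byte 0xE0 = 11100000 → 3-byte char #1 = E0 B0 AE.
Offset 3: leading byte 0xE4 = 11100100 → 3-byte char #2 = E4 9E B0.
Offset 6: leading byte 0x5F = 01011111 → 1-byte char #3 = 5F.
Offset 7: leading byte 0xF0 = 11110000 → 4-byte char #4 = F0 A9 8A 80.
Offset 11: leading byte 0xE0 = 11100000 → 3-byte char #5 = E0 A4 96.
Offset 14: leading byte 0xF2 = 11110010 → 4-byte char #6 = F2 96 A2 AB.
Offset 18: leading byte 0x4D = 01001101 → 1-byte char #7 = 4D.
Leading byte 0x4D = 01001101 matches 0xxxxxxx → 1-byte sequence.
Byte 1: 0x4D = 01001101, payload 1001101 (7 bits).
Concatenate: 1001101 = 0x4D (7 bits → U+004D).

U+004D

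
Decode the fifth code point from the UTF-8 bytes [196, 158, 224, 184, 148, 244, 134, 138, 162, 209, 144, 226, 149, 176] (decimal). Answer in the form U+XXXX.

Offset 0: leading byte 0xC4 = 11000100 → 2-byte char #1 = C4 9E.
Offset 2: leading byte 0xE0 = 11100000 → 3-byte char #2 = E0 B8 94.
Offset 5: leading byte 0xF4 = 11110100 → 4-byte char #3 = F4 86 8A A2.
Offset 9: leading byte 0xD1 = 11010001 → 2-byte char #4 = D1 90.
Offset 11: leading byte 0xE2 = 11100010 → 3-byte char #5 = E2 95 B0.
Leading byte 0xE2 = 11100010 matches 1110xxxx → 3-byte sequence.
Byte 1: 0xE2 = 11100010, payload 0010 (4 bits).
Byte 2: 0x95 = 10010101 (10xxxxxx ✓), payload 010101.
Byte 3: 0xB0 = 10110000 (10xxxxxx ✓), payload 110000.
Concatenate: 0010010101110000 = 0x2570 (16 bits → U+2570).

U+2570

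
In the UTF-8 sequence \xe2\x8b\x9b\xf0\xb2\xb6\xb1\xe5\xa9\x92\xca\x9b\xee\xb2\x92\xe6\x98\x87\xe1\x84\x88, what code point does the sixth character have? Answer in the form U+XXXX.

U+6607

Offset 0: leading byte 0xE2 = 11100010 → 3-byte char #1 = E2 8B 9B.
Offset 3: leading byte 0xF0 = 11110000 → 4-byte char #2 = F0 B2 B6 B1.
Offset 7: leading byte 0xE5 = 11100101 → 3-byte char #3 = E5 A9 92.
Offset 10: leading byte 0xCA = 11001010 → 2-byte char #4 = CA 9B.
Offset 12: leading byte 0xEE = 11101110 → 3-byte char #5 = EE B2 92.
Offset 15: leading byte 0xE6 = 11100110 → 3-byte char #6 = E6 98 87.
Leading byte 0xE6 = 11100110 matches 1110xxxx → 3-byte sequence.
Byte 1: 0xE6 = 11100110, payload 0110 (4 bits).
Byte 2: 0x98 = 10011000 (10xxxxxx ✓), payload 011000.
Byte 3: 0x87 = 10000111 (10xxxxxx ✓), payload 000111.
Concatenate: 0110011000000111 = 0x6607 (16 bits → U+6607).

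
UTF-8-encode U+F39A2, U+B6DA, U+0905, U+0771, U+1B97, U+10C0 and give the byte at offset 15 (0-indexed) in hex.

0xE1

U+F39A2 → 4-byte form F3 B3 A6 A2 at offsets 0–3.
U+B6DA → 3-byte form EB 9B 9A at offsets 4–6.
U+0905 → 3-byte form E0 A4 85 at offsets 7–9.
U+0771 → 2-byte form DD B1 at offsets 10–11.
U+1B97 → 3-byte form E1 AE 97 at offsets 12–14.
U+10C0 → 3-byte form E1 83 80 at offsets 15–17.
Offset 15 falls in char 6's range; it's byte 1 of E1 83 80 = 0xE1.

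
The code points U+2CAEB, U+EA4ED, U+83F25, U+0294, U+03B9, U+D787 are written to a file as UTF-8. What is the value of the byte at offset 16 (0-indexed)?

U+2CAEB → 4-byte form F0 AC AB AB at offsets 0–3.
U+EA4ED → 4-byte form F3 AA 93 AD at offsets 4–7.
U+83F25 → 4-byte form F2 83 BC A5 at offsets 8–11.
U+0294 → 2-byte form CA 94 at offsets 12–13.
U+03B9 → 2-byte form CE B9 at offsets 14–15.
U+D787 → 3-byte form ED 9E 87 at offsets 16–18.
Offset 16 falls in char 6's range; it's byte 1 of ED 9E 87 = 0xED.

0xED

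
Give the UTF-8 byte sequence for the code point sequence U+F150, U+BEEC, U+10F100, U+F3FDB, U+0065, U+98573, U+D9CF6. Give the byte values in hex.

EF 85 90 EB BB AC F4 8F 84 80 F3 B3 BF 9B 65 F2 98 95 B3 F3 99 B3 B6

U+F150: 3-byte form → EF 85 90.
U+BEEC: 3-byte form → EB BB AC.
U+10F100: 4-byte form → F4 8F 84 80.
U+F3FDB: 4-byte form → F3 B3 BF 9B.
U+0065: 1-byte form → 65.
U+98573: 4-byte form → F2 98 95 B3.
U+D9CF6: 4-byte form → F3 99 B3 B6.
Concatenated (23 bytes): EF 85 90 EB BB AC F4 8F 84 80 F3 B3 BF 9B 65 F2 98 95 B3 F3 99 B3 B6.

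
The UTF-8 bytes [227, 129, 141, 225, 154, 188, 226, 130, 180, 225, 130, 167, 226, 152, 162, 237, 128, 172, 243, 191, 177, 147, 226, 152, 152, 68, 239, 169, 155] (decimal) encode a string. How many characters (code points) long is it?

10

Byte at offset 0: 0xE3 = 11100011 → 3-byte char (#1). Advance 3.
Byte at offset 3: 0xE1 = 11100001 → 3-byte char (#2). Advance 3.
Byte at offset 6: 0xE2 = 11100010 → 3-byte char (#3). Advance 3.
Byte at offset 9: 0xE1 = 11100001 → 3-byte char (#4). Advance 3.
Byte at offset 12: 0xE2 = 11100010 → 3-byte char (#5). Advance 3.
Byte at offset 15: 0xED = 11101101 → 3-byte char (#6). Advance 3.
Byte at offset 18: 0xF3 = 11110011 → 4-byte char (#7). Advance 4.
Byte at offset 22: 0xE2 = 11100010 → 3-byte char (#8). Advance 3.
Byte at offset 25: 0x44 = 01000100 → 1-byte char (#9). Advance 1.
Byte at offset 26: 0xEF = 11101111 → 3-byte char (#10). Advance 3.
Reached end at offset 29 after 10 code points.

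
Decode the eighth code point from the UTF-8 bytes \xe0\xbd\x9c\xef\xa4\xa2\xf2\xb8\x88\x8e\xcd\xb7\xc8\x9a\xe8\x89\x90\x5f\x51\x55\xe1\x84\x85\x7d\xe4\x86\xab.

U+0051

Offset 0: leading byte 0xE0 = 11100000 → 3-byte char #1 = E0 BD 9C.
Offset 3: leading byte 0xEF = 11101111 → 3-byte char #2 = EF A4 A2.
Offset 6: leading byte 0xF2 = 11110010 → 4-byte char #3 = F2 B8 88 8E.
Offset 10: leading byte 0xCD = 11001101 → 2-byte char #4 = CD B7.
Offset 12: leading byte 0xC8 = 11001000 → 2-byte char #5 = C8 9A.
Offset 14: leading byte 0xE8 = 11101000 → 3-byte char #6 = E8 89 90.
Offset 17: leading byte 0x5F = 01011111 → 1-byte char #7 = 5F.
Offset 18: leading byte 0x51 = 01010001 → 1-byte char #8 = 51.
Leading byte 0x51 = 01010001 matches 0xxxxxxx → 1-byte sequence.
Byte 1: 0x51 = 01010001, payload 1010001 (7 bits).
Concatenate: 1010001 = 0x51 (7 bits → U+0051).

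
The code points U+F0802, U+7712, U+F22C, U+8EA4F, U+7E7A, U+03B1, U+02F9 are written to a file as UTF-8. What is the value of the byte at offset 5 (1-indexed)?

1-indexed offset 5 is 0-indexed offset 4.
U+F0802 → 4-byte form F3 B0 A0 82 at offsets 0–3.
U+7712 → 3-byte form E7 9C 92 at offsets 4–6.
Offset 4 falls in char 2's range; it's byte 1 of E7 9C 92 = 0xE7.

0xE7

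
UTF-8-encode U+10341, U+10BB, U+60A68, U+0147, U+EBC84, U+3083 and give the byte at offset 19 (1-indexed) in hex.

0x82

1-indexed offset 19 is 0-indexed offset 18.
U+10341 → 4-byte form F0 90 8D 81 at offsets 0–3.
U+10BB → 3-byte form E1 82 BB at offsets 4–6.
U+60A68 → 4-byte form F1 A0 A9 A8 at offsets 7–10.
U+0147 → 2-byte form C5 87 at offsets 11–12.
U+EBC84 → 4-byte form F3 AB B2 84 at offsets 13–16.
U+3083 → 3-byte form E3 82 83 at offsets 17–19.
Offset 18 falls in char 6's range; it's byte 2 of E3 82 83 = 0x82.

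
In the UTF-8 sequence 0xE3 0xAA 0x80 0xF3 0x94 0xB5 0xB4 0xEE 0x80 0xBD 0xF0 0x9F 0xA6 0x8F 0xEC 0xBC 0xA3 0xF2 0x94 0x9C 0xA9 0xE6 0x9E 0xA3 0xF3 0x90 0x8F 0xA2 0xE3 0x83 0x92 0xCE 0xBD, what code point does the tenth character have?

Offset 0: leading byte 0xE3 = 11100011 → 3-byte char #1 = E3 AA 80.
Offset 3: leading byte 0xF3 = 11110011 → 4-byte char #2 = F3 94 B5 B4.
Offset 7: leading byte 0xEE = 11101110 → 3-byte char #3 = EE 80 BD.
Offset 10: leading byte 0xF0 = 11110000 → 4-byte char #4 = F0 9F A6 8F.
Offset 14: leading byte 0xEC = 11101100 → 3-byte char #5 = EC BC A3.
Offset 17: leading byte 0xF2 = 11110010 → 4-byte char #6 = F2 94 9C A9.
Offset 21: leading byte 0xE6 = 11100110 → 3-byte char #7 = E6 9E A3.
Offset 24: leading byte 0xF3 = 11110011 → 4-byte char #8 = F3 90 8F A2.
Offset 28: leading byte 0xE3 = 11100011 → 3-byte char #9 = E3 83 92.
Offset 31: leading byte 0xCE = 11001110 → 2-byte char #10 = CE BD.
Leading byte 0xCE = 11001110 matches 110xxxxx → 2-byte sequence.
Byte 1: 0xCE = 11001110, payload 01110 (5 bits).
Byte 2: 0xBD = 10111101 (10xxxxxx ✓), payload 111101.
Concatenate: 01110111101 = 0x3BD (11 bits → U+03BD).

U+03BD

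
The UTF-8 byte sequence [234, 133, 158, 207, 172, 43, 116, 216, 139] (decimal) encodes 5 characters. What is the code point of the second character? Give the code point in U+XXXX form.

U+03EC

Offset 0: leading byte 0xEA = 11101010 → 3-byte char #1 = EA 85 9E.
Offset 3: leading byte 0xCF = 11001111 → 2-byte char #2 = CF AC.
Leading byte 0xCF = 11001111 matches 110xxxxx → 2-byte sequence.
Byte 1: 0xCF = 11001111, payload 01111 (5 bits).
Byte 2: 0xAC = 10101100 (10xxxxxx ✓), payload 101100.
Concatenate: 01111101100 = 0x3EC (11 bits → U+03EC).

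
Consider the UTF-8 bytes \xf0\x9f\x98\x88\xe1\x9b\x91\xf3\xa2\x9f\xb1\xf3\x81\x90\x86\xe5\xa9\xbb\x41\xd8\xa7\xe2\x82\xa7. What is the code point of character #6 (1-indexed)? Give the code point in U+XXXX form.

Offset 0: leading byte 0xF0 = 11110000 → 4-byte char #1 = F0 9F 98 88.
Offset 4: leading byte 0xE1 = 11100001 → 3-byte char #2 = E1 9B 91.
Offset 7: leading byte 0xF3 = 11110011 → 4-byte char #3 = F3 A2 9F B1.
Offset 11: leading byte 0xF3 = 11110011 → 4-byte char #4 = F3 81 90 86.
Offset 15: leading byte 0xE5 = 11100101 → 3-byte char #5 = E5 A9 BB.
Offset 18: leading byte 0x41 = 01000001 → 1-byte char #6 = 41.
Leading byte 0x41 = 01000001 matches 0xxxxxxx → 1-byte sequence.
Byte 1: 0x41 = 01000001, payload 1000001 (7 bits).
Concatenate: 1000001 = 0x41 (7 bits → U+0041).

U+0041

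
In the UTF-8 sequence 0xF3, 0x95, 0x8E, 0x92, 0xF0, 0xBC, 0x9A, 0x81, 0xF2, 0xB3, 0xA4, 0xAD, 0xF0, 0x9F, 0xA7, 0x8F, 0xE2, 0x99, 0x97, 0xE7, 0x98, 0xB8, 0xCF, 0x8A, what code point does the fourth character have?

U+1F9CF

Offset 0: leading byte 0xF3 = 11110011 → 4-byte char #1 = F3 95 8E 92.
Offset 4: leading byte 0xF0 = 11110000 → 4-byte char #2 = F0 BC 9A 81.
Offset 8: leading byte 0xF2 = 11110010 → 4-byte char #3 = F2 B3 A4 AD.
Offset 12: leading byte 0xF0 = 11110000 → 4-byte char #4 = F0 9F A7 8F.
Leading byte 0xF0 = 11110000 matches 11110xxx → 4-byte sequence.
Byte 1: 0xF0 = 11110000, payload 000 (3 bits).
Byte 2: 0x9F = 10011111 (10xxxxxx ✓), payload 011111.
Byte 3: 0xA7 = 10100111 (10xxxxxx ✓), payload 100111.
Byte 4: 0x8F = 10001111 (10xxxxxx ✓), payload 001111.
Concatenate: 000011111100111001111 = 0x1F9CF (21 bits → U+1F9CF).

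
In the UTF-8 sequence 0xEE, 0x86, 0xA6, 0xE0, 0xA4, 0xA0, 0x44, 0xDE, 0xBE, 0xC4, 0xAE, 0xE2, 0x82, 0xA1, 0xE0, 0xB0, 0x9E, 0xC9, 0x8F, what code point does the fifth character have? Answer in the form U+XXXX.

Offset 0: leading byte 0xEE = 11101110 → 3-byte char #1 = EE 86 A6.
Offset 3: leading byte 0xE0 = 11100000 → 3-byte char #2 = E0 A4 A0.
Offset 6: leading byte 0x44 = 01000100 → 1-byte char #3 = 44.
Offset 7: leading byte 0xDE = 11011110 → 2-byte char #4 = DE BE.
Offset 9: leading byte 0xC4 = 11000100 → 2-byte char #5 = C4 AE.
Leading byte 0xC4 = 11000100 matches 110xxxxx → 2-byte sequence.
Byte 1: 0xC4 = 11000100, payload 00100 (5 bits).
Byte 2: 0xAE = 10101110 (10xxxxxx ✓), payload 101110.
Concatenate: 00100101110 = 0x12E (11 bits → U+012E).

U+012E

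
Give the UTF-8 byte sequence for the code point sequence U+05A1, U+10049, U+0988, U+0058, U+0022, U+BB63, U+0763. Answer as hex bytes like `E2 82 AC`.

U+05A1: 2-byte form → D6 A1.
U+10049: 4-byte form → F0 90 81 89.
U+0988: 3-byte form → E0 A6 88.
U+0058: 1-byte form → 58.
U+0022: 1-byte form → 22.
U+BB63: 3-byte form → EB AD A3.
U+0763: 2-byte form → DD A3.
Concatenated (16 bytes): D6 A1 F0 90 81 89 E0 A6 88 58 22 EB AD A3 DD A3.

D6 A1 F0 90 81 89 E0 A6 88 58 22 EB AD A3 DD A3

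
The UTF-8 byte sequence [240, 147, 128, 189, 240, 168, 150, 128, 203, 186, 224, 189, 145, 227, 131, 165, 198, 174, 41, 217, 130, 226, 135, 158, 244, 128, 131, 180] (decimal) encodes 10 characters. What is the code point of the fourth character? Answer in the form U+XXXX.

Offset 0: leading byte 0xF0 = 11110000 → 4-byte char #1 = F0 93 80 BD.
Offset 4: leading byte 0xF0 = 11110000 → 4-byte char #2 = F0 A8 96 80.
Offset 8: leading byte 0xCB = 11001011 → 2-byte char #3 = CB BA.
Offset 10: leading byte 0xE0 = 11100000 → 3-byte char #4 = E0 BD 91.
Leading byte 0xE0 = 11100000 matches 1110xxxx → 3-byte sequence.
Byte 1: 0xE0 = 11100000, payload 0000 (4 bits).
Byte 2: 0xBD = 10111101 (10xxxxxx ✓), payload 111101.
Byte 3: 0x91 = 10010001 (10xxxxxx ✓), payload 010001.
Concatenate: 0000111101010001 = 0xF51 (16 bits → U+0F51).

U+0F51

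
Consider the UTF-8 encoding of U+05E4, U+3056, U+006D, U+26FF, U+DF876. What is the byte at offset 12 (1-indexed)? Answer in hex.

0xA1

1-indexed offset 12 is 0-indexed offset 11.
U+05E4 → 2-byte form D7 A4 at offsets 0–1.
U+3056 → 3-byte form E3 81 96 at offsets 2–4.
U+006D → 1-byte form 6D at offsets 5–5.
U+26FF → 3-byte form E2 9B BF at offsets 6–8.
U+DF876 → 4-byte form F3 9F A1 B6 at offsets 9–12.
Offset 11 falls in char 5's range; it's byte 3 of F3 9F A1 B6 = 0xA1.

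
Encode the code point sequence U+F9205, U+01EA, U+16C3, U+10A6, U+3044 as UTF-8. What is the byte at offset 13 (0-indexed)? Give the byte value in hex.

U+F9205 → 4-byte form F3 B9 88 85 at offsets 0–3.
U+01EA → 2-byte form C7 AA at offsets 4–5.
U+16C3 → 3-byte form E1 9B 83 at offsets 6–8.
U+10A6 → 3-byte form E1 82 A6 at offsets 9–11.
U+3044 → 3-byte form E3 81 84 at offsets 12–14.
Offset 13 falls in char 5's range; it's byte 2 of E3 81 84 = 0x81.

0x81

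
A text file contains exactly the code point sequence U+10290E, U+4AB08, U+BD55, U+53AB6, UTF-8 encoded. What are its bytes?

F4 82 A4 8E F1 8A AC 88 EB B5 95 F1 93 AA B6

U+10290E: 4-byte form → F4 82 A4 8E.
U+4AB08: 4-byte form → F1 8A AC 88.
U+BD55: 3-byte form → EB B5 95.
U+53AB6: 4-byte form → F1 93 AA B6.
Concatenated (15 bytes): F4 82 A4 8E F1 8A AC 88 EB B5 95 F1 93 AA B6.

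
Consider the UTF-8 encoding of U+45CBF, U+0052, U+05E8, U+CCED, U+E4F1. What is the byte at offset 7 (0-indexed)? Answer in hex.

U+45CBF → 4-byte form F1 85 B2 BF at offsets 0–3.
U+0052 → 1-byte form 52 at offsets 4–4.
U+05E8 → 2-byte form D7 A8 at offsets 5–6.
U+CCED → 3-byte form EC B3 AD at offsets 7–9.
Offset 7 falls in char 4's range; it's byte 1 of EC B3 AD = 0xEC.

0xEC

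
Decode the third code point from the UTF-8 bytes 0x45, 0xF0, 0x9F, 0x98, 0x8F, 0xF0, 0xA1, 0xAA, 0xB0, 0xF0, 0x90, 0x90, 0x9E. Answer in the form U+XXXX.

U+21AB0

Offset 0: leading byte 0x45 = 01000101 → 1-byte char #1 = 45.
Offset 1: leading byte 0xF0 = 11110000 → 4-byte char #2 = F0 9F 98 8F.
Offset 5: leading byte 0xF0 = 11110000 → 4-byte char #3 = F0 A1 AA B0.
Leading byte 0xF0 = 11110000 matches 11110xxx → 4-byte sequence.
Byte 1: 0xF0 = 11110000, payload 000 (3 bits).
Byte 2: 0xA1 = 10100001 (10xxxxxx ✓), payload 100001.
Byte 3: 0xAA = 10101010 (10xxxxxx ✓), payload 101010.
Byte 4: 0xB0 = 10110000 (10xxxxxx ✓), payload 110000.
Concatenate: 000100001101010110000 = 0x21AB0 (21 bits → U+21AB0).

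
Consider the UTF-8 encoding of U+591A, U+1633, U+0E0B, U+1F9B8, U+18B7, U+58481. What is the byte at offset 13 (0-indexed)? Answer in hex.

U+591A → 3-byte form E5 A4 9A at offsets 0–2.
U+1633 → 3-byte form E1 98 B3 at offsets 3–5.
U+0E0B → 3-byte form E0 B8 8B at offsets 6–8.
U+1F9B8 → 4-byte form F0 9F A6 B8 at offsets 9–12.
U+18B7 → 3-byte form E1 A2 B7 at offsets 13–15.
Offset 13 falls in char 5's range; it's byte 1 of E1 A2 B7 = 0xE1.

0xE1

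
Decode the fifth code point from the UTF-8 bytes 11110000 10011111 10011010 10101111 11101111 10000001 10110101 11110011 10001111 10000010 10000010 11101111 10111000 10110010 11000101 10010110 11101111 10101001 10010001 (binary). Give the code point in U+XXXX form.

U+0156

Offset 0: leading byte 0xF0 = 11110000 → 4-byte char #1 = F0 9F 9A AF.
Offset 4: leading byte 0xEF = 11101111 → 3-byte char #2 = EF 81 B5.
Offset 7: leading byte 0xF3 = 11110011 → 4-byte char #3 = F3 8F 82 82.
Offset 11: leading byte 0xEF = 11101111 → 3-byte char #4 = EF B8 B2.
Offset 14: leading byte 0xC5 = 11000101 → 2-byte char #5 = C5 96.
Leading byte 0xC5 = 11000101 matches 110xxxxx → 2-byte sequence.
Byte 1: 0xC5 = 11000101, payload 00101 (5 bits).
Byte 2: 0x96 = 10010110 (10xxxxxx ✓), payload 010110.
Concatenate: 00101010110 = 0x156 (11 bits → U+0156).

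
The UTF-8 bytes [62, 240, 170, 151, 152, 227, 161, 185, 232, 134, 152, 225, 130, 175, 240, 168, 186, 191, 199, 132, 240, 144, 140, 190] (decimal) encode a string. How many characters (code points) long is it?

8

Byte at offset 0: 0x3E = 00111110 → 1-byte char (#1). Advance 1.
Byte at offset 1: 0xF0 = 11110000 → 4-byte char (#2). Advance 4.
Byte at offset 5: 0xE3 = 11100011 → 3-byte char (#3). Advance 3.
Byte at offset 8: 0xE8 = 11101000 → 3-byte char (#4). Advance 3.
Byte at offset 11: 0xE1 = 11100001 → 3-byte char (#5). Advance 3.
Byte at offset 14: 0xF0 = 11110000 → 4-byte char (#6). Advance 4.
Byte at offset 18: 0xC7 = 11000111 → 2-byte char (#7). Advance 2.
Byte at offset 20: 0xF0 = 11110000 → 4-byte char (#8). Advance 4.
Reached end at offset 24 after 8 code points.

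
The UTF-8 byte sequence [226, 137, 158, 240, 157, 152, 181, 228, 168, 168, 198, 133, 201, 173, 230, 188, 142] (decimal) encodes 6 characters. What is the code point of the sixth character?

U+6F0E

Offset 0: leading byte 0xE2 = 11100010 → 3-byte char #1 = E2 89 9E.
Offset 3: leading byte 0xF0 = 11110000 → 4-byte char #2 = F0 9D 98 B5.
Offset 7: leading byte 0xE4 = 11100100 → 3-byte char #3 = E4 A8 A8.
Offset 10: leading byte 0xC6 = 11000110 → 2-byte char #4 = C6 85.
Offset 12: leading byte 0xC9 = 11001001 → 2-byte char #5 = C9 AD.
Offset 14: leading byte 0xE6 = 11100110 → 3-byte char #6 = E6 BC 8E.
Leading byte 0xE6 = 11100110 matches 1110xxxx → 3-byte sequence.
Byte 1: 0xE6 = 11100110, payload 0110 (4 bits).
Byte 2: 0xBC = 10111100 (10xxxxxx ✓), payload 111100.
Byte 3: 0x8E = 10001110 (10xxxxxx ✓), payload 001110.
Concatenate: 0110111100001110 = 0x6F0E (16 bits → U+6F0E).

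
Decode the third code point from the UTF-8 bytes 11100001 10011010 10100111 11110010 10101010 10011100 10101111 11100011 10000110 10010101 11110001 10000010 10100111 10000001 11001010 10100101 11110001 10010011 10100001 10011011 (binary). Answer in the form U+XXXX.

U+3195

Offset 0: leading byte 0xE1 = 11100001 → 3-byte char #1 = E1 9A A7.
Offset 3: leading byte 0xF2 = 11110010 → 4-byte char #2 = F2 AA 9C AF.
Offset 7: leading byte 0xE3 = 11100011 → 3-byte char #3 = E3 86 95.
Leading byte 0xE3 = 11100011 matches 1110xxxx → 3-byte sequence.
Byte 1: 0xE3 = 11100011, payload 0011 (4 bits).
Byte 2: 0x86 = 10000110 (10xxxxxx ✓), payload 000110.
Byte 3: 0x95 = 10010101 (10xxxxxx ✓), payload 010101.
Concatenate: 0011000110010101 = 0x3195 (16 bits → U+3195).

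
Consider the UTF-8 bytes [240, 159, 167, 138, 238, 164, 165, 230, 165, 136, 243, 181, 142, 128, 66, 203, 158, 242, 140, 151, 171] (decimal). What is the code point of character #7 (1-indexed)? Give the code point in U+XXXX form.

U+8C5EB

Offset 0: leading byte 0xF0 = 11110000 → 4-byte char #1 = F0 9F A7 8A.
Offset 4: leading byte 0xEE = 11101110 → 3-byte char #2 = EE A4 A5.
Offset 7: leading byte 0xE6 = 11100110 → 3-byte char #3 = E6 A5 88.
Offset 10: leading byte 0xF3 = 11110011 → 4-byte char #4 = F3 B5 8E 80.
Offset 14: leading byte 0x42 = 01000010 → 1-byte char #5 = 42.
Offset 15: leading byte 0xCB = 11001011 → 2-byte char #6 = CB 9E.
Offset 17: leading byte 0xF2 = 11110010 → 4-byte char #7 = F2 8C 97 AB.
Leading byte 0xF2 = 11110010 matches 11110xxx → 4-byte sequence.
Byte 1: 0xF2 = 11110010, payload 010 (3 bits).
Byte 2: 0x8C = 10001100 (10xxxxxx ✓), payload 001100.
Byte 3: 0x97 = 10010111 (10xxxxxx ✓), payload 010111.
Byte 4: 0xAB = 10101011 (10xxxxxx ✓), payload 101011.
Concatenate: 010001100010111101011 = 0x8C5EB (21 bits → U+8C5EB).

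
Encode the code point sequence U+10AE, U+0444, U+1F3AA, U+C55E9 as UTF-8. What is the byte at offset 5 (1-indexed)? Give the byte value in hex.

1-indexed offset 5 is 0-indexed offset 4.
U+10AE → 3-byte form E1 82 AE at offsets 0–2.
U+0444 → 2-byte form D1 84 at offsets 3–4.
Offset 4 falls in char 2's range; it's byte 2 of D1 84 = 0x84.

0x84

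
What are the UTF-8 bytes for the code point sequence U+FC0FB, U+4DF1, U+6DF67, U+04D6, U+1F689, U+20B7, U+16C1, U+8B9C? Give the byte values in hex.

U+FC0FB: 4-byte form → F3 BC 83 BB.
U+4DF1: 3-byte form → E4 B7 B1.
U+6DF67: 4-byte form → F1 AD BD A7.
U+04D6: 2-byte form → D3 96.
U+1F689: 4-byte form → F0 9F 9A 89.
U+20B7: 3-byte form → E2 82 B7.
U+16C1: 3-byte form → E1 9B 81.
U+8B9C: 3-byte form → E8 AE 9C.
Concatenated (26 bytes): F3 BC 83 BB E4 B7 B1 F1 AD BD A7 D3 96 F0 9F 9A 89 E2 82 B7 E1 9B 81 E8 AE 9C.

F3 BC 83 BB E4 B7 B1 F1 AD BD A7 D3 96 F0 9F 9A 89 E2 82 B7 E1 9B 81 E8 AE 9C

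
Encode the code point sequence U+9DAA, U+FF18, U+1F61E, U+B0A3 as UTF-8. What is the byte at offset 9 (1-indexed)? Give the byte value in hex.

0x98

1-indexed offset 9 is 0-indexed offset 8.
U+9DAA → 3-byte form E9 B6 AA at offsets 0–2.
U+FF18 → 3-byte form EF BC 98 at offsets 3–5.
U+1F61E → 4-byte form F0 9F 98 9E at offsets 6–9.
Offset 8 falls in char 3's range; it's byte 3 of F0 9F 98 9E = 0x98.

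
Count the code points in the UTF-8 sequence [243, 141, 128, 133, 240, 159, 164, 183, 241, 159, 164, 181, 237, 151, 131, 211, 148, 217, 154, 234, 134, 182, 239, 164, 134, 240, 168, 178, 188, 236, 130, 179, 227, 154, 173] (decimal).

Byte at offset 0: 0xF3 = 11110011 → 4-byte char (#1). Advance 4.
Byte at offset 4: 0xF0 = 11110000 → 4-byte char (#2). Advance 4.
Byte at offset 8: 0xF1 = 11110001 → 4-byte char (#3). Advance 4.
Byte at offset 12: 0xED = 11101101 → 3-byte char (#4). Advance 3.
Byte at offset 15: 0xD3 = 11010011 → 2-byte char (#5). Advance 2.
Byte at offset 17: 0xD9 = 11011001 → 2-byte char (#6). Advance 2.
Byte at offset 19: 0xEA = 11101010 → 3-byte char (#7). Advance 3.
Byte at offset 22: 0xEF = 11101111 → 3-byte char (#8). Advance 3.
Byte at offset 25: 0xF0 = 11110000 → 4-byte char (#9). Advance 4.
Byte at offset 29: 0xEC = 11101100 → 3-byte char (#10). Advance 3.
Byte at offset 32: 0xE3 = 11100011 → 3-byte char (#11). Advance 3.
Reached end at offset 35 after 11 code points.

11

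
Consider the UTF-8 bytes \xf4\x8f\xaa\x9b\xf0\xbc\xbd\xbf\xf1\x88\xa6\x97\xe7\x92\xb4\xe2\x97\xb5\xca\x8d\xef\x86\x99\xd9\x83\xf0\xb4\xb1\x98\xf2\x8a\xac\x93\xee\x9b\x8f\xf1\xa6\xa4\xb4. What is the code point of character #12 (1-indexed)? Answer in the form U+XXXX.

Offset 0: leading byte 0xF4 = 11110100 → 4-byte char #1 = F4 8F AA 9B.
Offset 4: leading byte 0xF0 = 11110000 → 4-byte char #2 = F0 BC BD BF.
Offset 8: leading byte 0xF1 = 11110001 → 4-byte char #3 = F1 88 A6 97.
Offset 12: leading byte 0xE7 = 11100111 → 3-byte char #4 = E7 92 B4.
Offset 15: leading byte 0xE2 = 11100010 → 3-byte char #5 = E2 97 B5.
Offset 18: leading byte 0xCA = 11001010 → 2-byte char #6 = CA 8D.
Offset 20: leading byte 0xEF = 11101111 → 3-byte char #7 = EF 86 99.
Offset 23: leading byte 0xD9 = 11011001 → 2-byte char #8 = D9 83.
Offset 25: leading byte 0xF0 = 11110000 → 4-byte char #9 = F0 B4 B1 98.
Offset 29: leading byte 0xF2 = 11110010 → 4-byte char #10 = F2 8A AC 93.
Offset 33: leading byte 0xEE = 11101110 → 3-byte char #11 = EE 9B 8F.
Offset 36: leading byte 0xF1 = 11110001 → 4-byte char #12 = F1 A6 A4 B4.
Leading byte 0xF1 = 11110001 matches 11110xxx → 4-byte sequence.
Byte 1: 0xF1 = 11110001, payload 001 (3 bits).
Byte 2: 0xA6 = 10100110 (10xxxxxx ✓), payload 100110.
Byte 3: 0xA4 = 10100100 (10xxxxxx ✓), payload 100100.
Byte 4: 0xB4 = 10110100 (10xxxxxx ✓), payload 110100.
Concatenate: 001100110100100110100 = 0x66934 (21 bits → U+66934).

U+66934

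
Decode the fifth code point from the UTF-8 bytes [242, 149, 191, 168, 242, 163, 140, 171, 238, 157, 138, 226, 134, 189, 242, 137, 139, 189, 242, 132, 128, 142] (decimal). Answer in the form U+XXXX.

Offset 0: leading byte 0xF2 = 11110010 → 4-byte char #1 = F2 95 BF A8.
Offset 4: leading byte 0xF2 = 11110010 → 4-byte char #2 = F2 A3 8C AB.
Offset 8: leading byte 0xEE = 11101110 → 3-byte char #3 = EE 9D 8A.
Offset 11: leading byte 0xE2 = 11100010 → 3-byte char #4 = E2 86 BD.
Offset 14: leading byte 0xF2 = 11110010 → 4-byte char #5 = F2 89 8B BD.
Leading byte 0xF2 = 11110010 matches 11110xxx → 4-byte sequence.
Byte 1: 0xF2 = 11110010, payload 010 (3 bits).
Byte 2: 0x89 = 10001001 (10xxxxxx ✓), payload 001001.
Byte 3: 0x8B = 10001011 (10xxxxxx ✓), payload 001011.
Byte 4: 0xBD = 10111101 (10xxxxxx ✓), payload 111101.
Concatenate: 010001001001011111101 = 0x892FD (21 bits → U+892FD).

U+892FD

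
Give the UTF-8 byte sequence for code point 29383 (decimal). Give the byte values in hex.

U+72C7 = 0x72C7 = 29383 decimal. In range U+0800–U+FFFF → 3-byte form: 1110xxxx 10xxxxxx 10xxxxxx.
Binary (16 bits): 0111001011000111.
Split 4+6+6: 0111 | 001011 | 000111.
Byte 1: 11100111 = 0xE7.
Byte 2: 10001011 = 0x8B.
Byte 3: 10000111 = 0x87.

E7 8B 87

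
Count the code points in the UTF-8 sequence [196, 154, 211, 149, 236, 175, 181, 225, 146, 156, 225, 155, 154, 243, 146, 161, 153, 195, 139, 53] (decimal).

Byte at offset 0: 0xC4 = 11000100 → 2-byte char (#1). Advance 2.
Byte at offset 2: 0xD3 = 11010011 → 2-byte char (#2). Advance 2.
Byte at offset 4: 0xEC = 11101100 → 3-byte char (#3). Advance 3.
Byte at offset 7: 0xE1 = 11100001 → 3-byte char (#4). Advance 3.
Byte at offset 10: 0xE1 = 11100001 → 3-byte char (#5). Advance 3.
Byte at offset 13: 0xF3 = 11110011 → 4-byte char (#6). Advance 4.
Byte at offset 17: 0xC3 = 11000011 → 2-byte char (#7). Advance 2.
Byte at offset 19: 0x35 = 00110101 → 1-byte char (#8). Advance 1.
Reached end at offset 20 after 8 code points.

8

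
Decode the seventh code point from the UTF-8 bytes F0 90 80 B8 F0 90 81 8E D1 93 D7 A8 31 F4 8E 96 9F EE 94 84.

Offset 0: leading byte 0xF0 = 11110000 → 4-byte char #1 = F0 90 80 B8.
Offset 4: leading byte 0xF0 = 11110000 → 4-byte char #2 = F0 90 81 8E.
Offset 8: leading byte 0xD1 = 11010001 → 2-byte char #3 = D1 93.
Offset 10: leading byte 0xD7 = 11010111 → 2-byte char #4 = D7 A8.
Offset 12: leading byte 0x31 = 00110001 → 1-byte char #5 = 31.
Offset 13: leading byte 0xF4 = 11110100 → 4-byte char #6 = F4 8E 96 9F.
Offset 17: leading byte 0xEE = 11101110 → 3-byte char #7 = EE 94 84.
Leading byte 0xEE = 11101110 matches 1110xxxx → 3-byte sequence.
Byte 1: 0xEE = 11101110, payload 1110 (4 bits).
Byte 2: 0x94 = 10010100 (10xxxxxx ✓), payload 010100.
Byte 3: 0x84 = 10000100 (10xxxxxx ✓), payload 000100.
Concatenate: 1110010100000100 = 0xE504 (16 bits → U+E504).

U+E504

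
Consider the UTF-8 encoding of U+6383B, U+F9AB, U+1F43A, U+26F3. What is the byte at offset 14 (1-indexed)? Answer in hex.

1-indexed offset 14 is 0-indexed offset 13.
U+6383B → 4-byte form F1 A3 A0 BB at offsets 0–3.
U+F9AB → 3-byte form EF A6 AB at offsets 4–6.
U+1F43A → 4-byte form F0 9F 90 BA at offsets 7–10.
U+26F3 → 3-byte form E2 9B B3 at offsets 11–13.
Offset 13 falls in char 4's range; it's byte 3 of E2 9B B3 = 0xB3.

0xB3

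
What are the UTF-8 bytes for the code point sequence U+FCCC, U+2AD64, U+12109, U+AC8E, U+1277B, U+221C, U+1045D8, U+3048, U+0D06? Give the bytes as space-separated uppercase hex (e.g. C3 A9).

EF B3 8C F0 AA B5 A4 F0 92 84 89 EA B2 8E F0 92 9D BB E2 88 9C F4 84 97 98 E3 81 88 E0 B4 86

U+FCCC: 3-byte form → EF B3 8C.
U+2AD64: 4-byte form → F0 AA B5 A4.
U+12109: 4-byte form → F0 92 84 89.
U+AC8E: 3-byte form → EA B2 8E.
U+1277B: 4-byte form → F0 92 9D BB.
U+221C: 3-byte form → E2 88 9C.
U+1045D8: 4-byte form → F4 84 97 98.
U+3048: 3-byte form → E3 81 88.
U+0D06: 3-byte form → E0 B4 86.
Concatenated (31 bytes): EF B3 8C F0 AA B5 A4 F0 92 84 89 EA B2 8E F0 92 9D BB E2 88 9C F4 84 97 98 E3 81 88 E0 B4 86.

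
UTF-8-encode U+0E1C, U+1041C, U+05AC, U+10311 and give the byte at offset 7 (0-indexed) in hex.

U+0E1C → 3-byte form E0 B8 9C at offsets 0–2.
U+1041C → 4-byte form F0 90 90 9C at offsets 3–6.
U+05AC → 2-byte form D6 AC at offsets 7–8.
Offset 7 falls in char 3's range; it's byte 1 of D6 AC = 0xD6.

0xD6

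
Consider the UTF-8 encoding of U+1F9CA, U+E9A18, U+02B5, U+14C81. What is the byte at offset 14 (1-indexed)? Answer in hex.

0x81

1-indexed offset 14 is 0-indexed offset 13.
U+1F9CA → 4-byte form F0 9F A7 8A at offsets 0–3.
U+E9A18 → 4-byte form F3 A9 A8 98 at offsets 4–7.
U+02B5 → 2-byte form CA B5 at offsets 8–9.
U+14C81 → 4-byte form F0 94 B2 81 at offsets 10–13.
Offset 13 falls in char 4's range; it's byte 4 of F0 94 B2 81 = 0x81.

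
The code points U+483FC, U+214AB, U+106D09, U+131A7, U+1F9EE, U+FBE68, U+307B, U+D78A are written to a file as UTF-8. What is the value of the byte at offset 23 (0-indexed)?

0xA8

U+483FC → 4-byte form F1 88 8F BC at offsets 0–3.
U+214AB → 4-byte form F0 A1 92 AB at offsets 4–7.
U+106D09 → 4-byte form F4 86 B4 89 at offsets 8–11.
U+131A7 → 4-byte form F0 93 86 A7 at offsets 12–15.
U+1F9EE → 4-byte form F0 9F A7 AE at offsets 16–19.
U+FBE68 → 4-byte form F3 BB B9 A8 at offsets 20–23.
Offset 23 falls in char 6's range; it's byte 4 of F3 BB B9 A8 = 0xA8.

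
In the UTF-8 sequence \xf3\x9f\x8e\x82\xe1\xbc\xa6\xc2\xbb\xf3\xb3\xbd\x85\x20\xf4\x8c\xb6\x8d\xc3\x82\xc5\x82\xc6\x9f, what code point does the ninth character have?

U+019F

Offset 0: leading byte 0xF3 = 11110011 → 4-byte char #1 = F3 9F 8E 82.
Offset 4: leading byte 0xE1 = 11100001 → 3-byte char #2 = E1 BC A6.
Offset 7: leading byte 0xC2 = 11000010 → 2-byte char #3 = C2 BB.
Offset 9: leading byte 0xF3 = 11110011 → 4-byte char #4 = F3 B3 BD 85.
Offset 13: leading byte 0x20 = 00100000 → 1-byte char #5 = 20.
Offset 14: leading byte 0xF4 = 11110100 → 4-byte char #6 = F4 8C B6 8D.
Offset 18: leading byte 0xC3 = 11000011 → 2-byte char #7 = C3 82.
Offset 20: leading byte 0xC5 = 11000101 → 2-byte char #8 = C5 82.
Offset 22: leading byte 0xC6 = 11000110 → 2-byte char #9 = C6 9F.
Leading byte 0xC6 = 11000110 matches 110xxxxx → 2-byte sequence.
Byte 1: 0xC6 = 11000110, payload 00110 (5 bits).
Byte 2: 0x9F = 10011111 (10xxxxxx ✓), payload 011111.
Concatenate: 00110011111 = 0x19F (11 bits → U+019F).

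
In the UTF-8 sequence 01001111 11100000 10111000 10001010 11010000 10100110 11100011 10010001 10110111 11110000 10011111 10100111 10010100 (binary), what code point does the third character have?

Offset 0: leading byte 0x4F = 01001111 → 1-byte char #1 = 4F.
Offset 1: leading byte 0xE0 = 11100000 → 3-byte char #2 = E0 B8 8A.
Offset 4: leading byte 0xD0 = 11010000 → 2-byte char #3 = D0 A6.
Leading byte 0xD0 = 11010000 matches 110xxxxx → 2-byte sequence.
Byte 1: 0xD0 = 11010000, payload 10000 (5 bits).
Byte 2: 0xA6 = 10100110 (10xxxxxx ✓), payload 100110.
Concatenate: 10000100110 = 0x426 (11 bits → U+0426).

U+0426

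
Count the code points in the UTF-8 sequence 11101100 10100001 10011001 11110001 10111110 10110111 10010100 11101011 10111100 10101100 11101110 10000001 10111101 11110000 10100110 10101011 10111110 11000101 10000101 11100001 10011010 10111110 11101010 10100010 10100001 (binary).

Byte at offset 0: 0xEC = 11101100 → 3-byte char (#1). Advance 3.
Byte at offset 3: 0xF1 = 11110001 → 4-byte char (#2). Advance 4.
Byte at offset 7: 0xEB = 11101011 → 3-byte char (#3). Advance 3.
Byte at offset 10: 0xEE = 11101110 → 3-byte char (#4). Advance 3.
Byte at offset 13: 0xF0 = 11110000 → 4-byte char (#5). Advance 4.
Byte at offset 17: 0xC5 = 11000101 → 2-byte char (#6). Advance 2.
Byte at offset 19: 0xE1 = 11100001 → 3-byte char (#7). Advance 3.
Byte at offset 22: 0xEA = 11101010 → 3-byte char (#8). Advance 3.
Reached end at offset 25 after 8 code points.

8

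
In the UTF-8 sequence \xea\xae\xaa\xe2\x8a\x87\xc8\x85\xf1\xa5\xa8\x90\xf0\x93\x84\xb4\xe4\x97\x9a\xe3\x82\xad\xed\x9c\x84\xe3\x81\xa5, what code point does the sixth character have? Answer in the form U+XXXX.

U+45DA

Offset 0: leading byte 0xEA = 11101010 → 3-byte char #1 = EA AE AA.
Offset 3: leading byte 0xE2 = 11100010 → 3-byte char #2 = E2 8A 87.
Offset 6: leading byte 0xC8 = 11001000 → 2-byte char #3 = C8 85.
Offset 8: leading byte 0xF1 = 11110001 → 4-byte char #4 = F1 A5 A8 90.
Offset 12: leading byte 0xF0 = 11110000 → 4-byte char #5 = F0 93 84 B4.
Offset 16: leading byte 0xE4 = 11100100 → 3-byte char #6 = E4 97 9A.
Leading byte 0xE4 = 11100100 matches 1110xxxx → 3-byte sequence.
Byte 1: 0xE4 = 11100100, payload 0100 (4 bits).
Byte 2: 0x97 = 10010111 (10xxxxxx ✓), payload 010111.
Byte 3: 0x9A = 10011010 (10xxxxxx ✓), payload 011010.
Concatenate: 0100010111011010 = 0x45DA (16 bits → U+45DA).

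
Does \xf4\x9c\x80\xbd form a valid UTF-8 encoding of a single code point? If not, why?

invalid (encodes a value above U+10FFFF)

Leading byte 0xF4 = 11110100 → 4-byte form.
Payload = 0x11C03D, which exceeds U+10FFFF, the maximum Unicode code point. (Leading bytes F5–FF, or F4 followed by ≥ 0x90, are invalid.)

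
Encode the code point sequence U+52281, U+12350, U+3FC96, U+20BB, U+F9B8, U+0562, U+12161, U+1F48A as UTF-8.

F1 92 8A 81 F0 92 8D 90 F0 BF B2 96 E2 82 BB EF A6 B8 D5 A2 F0 92 85 A1 F0 9F 92 8A

U+52281: 4-byte form → F1 92 8A 81.
U+12350: 4-byte form → F0 92 8D 90.
U+3FC96: 4-byte form → F0 BF B2 96.
U+20BB: 3-byte form → E2 82 BB.
U+F9B8: 3-byte form → EF A6 B8.
U+0562: 2-byte form → D5 A2.
U+12161: 4-byte form → F0 92 85 A1.
U+1F48A: 4-byte form → F0 9F 92 8A.
Concatenated (28 bytes): F1 92 8A 81 F0 92 8D 90 F0 BF B2 96 E2 82 BB EF A6 B8 D5 A2 F0 92 85 A1 F0 9F 92 8A.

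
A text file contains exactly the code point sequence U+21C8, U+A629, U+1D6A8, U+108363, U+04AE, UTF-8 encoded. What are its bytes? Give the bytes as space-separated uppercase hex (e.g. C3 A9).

E2 87 88 EA 98 A9 F0 9D 9A A8 F4 88 8D A3 D2 AE

U+21C8: 3-byte form → E2 87 88.
U+A629: 3-byte form → EA 98 A9.
U+1D6A8: 4-byte form → F0 9D 9A A8.
U+108363: 4-byte form → F4 88 8D A3.
U+04AE: 2-byte form → D2 AE.
Concatenated (16 bytes): E2 87 88 EA 98 A9 F0 9D 9A A8 F4 88 8D A3 D2 AE.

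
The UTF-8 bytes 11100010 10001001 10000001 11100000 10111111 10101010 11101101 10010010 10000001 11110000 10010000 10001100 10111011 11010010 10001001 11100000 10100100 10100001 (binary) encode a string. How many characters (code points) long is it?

Byte at offset 0: 0xE2 = 11100010 → 3-byte char (#1). Advance 3.
Byte at offset 3: 0xE0 = 11100000 → 3-byte char (#2). Advance 3.
Byte at offset 6: 0xED = 11101101 → 3-byte char (#3). Advance 3.
Byte at offset 9: 0xF0 = 11110000 → 4-byte char (#4). Advance 4.
Byte at offset 13: 0xD2 = 11010010 → 2-byte char (#5). Advance 2.
Byte at offset 15: 0xE0 = 11100000 → 3-byte char (#6). Advance 3.
Reached end at offset 18 after 6 code points.

6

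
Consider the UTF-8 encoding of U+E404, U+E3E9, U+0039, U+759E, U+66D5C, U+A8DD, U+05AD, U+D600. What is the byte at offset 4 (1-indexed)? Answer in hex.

0xEE

1-indexed offset 4 is 0-indexed offset 3.
U+E404 → 3-byte form EE 90 84 at offsets 0–2.
U+E3E9 → 3-byte form EE 8F A9 at offsets 3–5.
Offset 3 falls in char 2's range; it's byte 1 of EE 8F A9 = 0xEE.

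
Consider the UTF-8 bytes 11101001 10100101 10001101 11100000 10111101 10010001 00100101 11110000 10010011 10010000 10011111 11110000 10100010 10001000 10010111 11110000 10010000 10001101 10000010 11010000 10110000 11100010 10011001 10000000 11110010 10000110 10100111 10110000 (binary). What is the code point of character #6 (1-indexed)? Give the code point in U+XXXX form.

U+10342

Offset 0: leading byte 0xE9 = 11101001 → 3-byte char #1 = E9 A5 8D.
Offset 3: leading byte 0xE0 = 11100000 → 3-byte char #2 = E0 BD 91.
Offset 6: leading byte 0x25 = 00100101 → 1-byte char #3 = 25.
Offset 7: leading byte 0xF0 = 11110000 → 4-byte char #4 = F0 93 90 9F.
Offset 11: leading byte 0xF0 = 11110000 → 4-byte char #5 = F0 A2 88 97.
Offset 15: leading byte 0xF0 = 11110000 → 4-byte char #6 = F0 90 8D 82.
Leading byte 0xF0 = 11110000 matches 11110xxx → 4-byte sequence.
Byte 1: 0xF0 = 11110000, payload 000 (3 bits).
Byte 2: 0x90 = 10010000 (10xxxxxx ✓), payload 010000.
Byte 3: 0x8D = 10001101 (10xxxxxx ✓), payload 001101.
Byte 4: 0x82 = 10000010 (10xxxxxx ✓), payload 000010.
Concatenate: 000010000001101000010 = 0x10342 (21 bits → U+10342).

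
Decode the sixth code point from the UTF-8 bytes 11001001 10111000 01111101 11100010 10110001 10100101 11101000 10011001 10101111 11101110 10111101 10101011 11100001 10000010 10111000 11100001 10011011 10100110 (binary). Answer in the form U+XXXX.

Offset 0: leading byte 0xC9 = 11001001 → 2-byte char #1 = C9 B8.
Offset 2: leading byte 0x7D = 01111101 → 1-byte char #2 = 7D.
Offset 3: leading byte 0xE2 = 11100010 → 3-byte char #3 = E2 B1 A5.
Offset 6: leading byte 0xE8 = 11101000 → 3-byte char #4 = E8 99 AF.
Offset 9: leading byte 0xEE = 11101110 → 3-byte char #5 = EE BD AB.
Offset 12: leading byte 0xE1 = 11100001 → 3-byte char #6 = E1 82 B8.
Leading byte 0xE1 = 11100001 matches 1110xxxx → 3-byte sequence.
Byte 1: 0xE1 = 11100001, payload 0001 (4 bits).
Byte 2: 0x82 = 10000010 (10xxxxxx ✓), payload 000010.
Byte 3: 0xB8 = 10111000 (10xxxxxx ✓), payload 111000.
Concatenate: 0001000010111000 = 0x10B8 (16 bits → U+10B8).

U+10B8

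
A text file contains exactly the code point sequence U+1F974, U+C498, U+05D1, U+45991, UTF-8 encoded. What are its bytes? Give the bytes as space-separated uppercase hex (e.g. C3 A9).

F0 9F A5 B4 EC 92 98 D7 91 F1 85 A6 91

U+1F974: 4-byte form → F0 9F A5 B4.
U+C498: 3-byte form → EC 92 98.
U+05D1: 2-byte form → D7 91.
U+45991: 4-byte form → F1 85 A6 91.
Concatenated (13 bytes): F0 9F A5 B4 EC 92 98 D7 91 F1 85 A6 91.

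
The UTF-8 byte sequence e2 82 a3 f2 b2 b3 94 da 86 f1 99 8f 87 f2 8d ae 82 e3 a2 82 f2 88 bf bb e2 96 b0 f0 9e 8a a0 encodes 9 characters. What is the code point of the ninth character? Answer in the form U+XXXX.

Offset 0: leading byte 0xE2 = 11100010 → 3-byte char #1 = E2 82 A3.
Offset 3: leading byte 0xF2 = 11110010 → 4-byte char #2 = F2 B2 B3 94.
Offset 7: leading byte 0xDA = 11011010 → 2-byte char #3 = DA 86.
Offset 9: leading byte 0xF1 = 11110001 → 4-byte char #4 = F1 99 8F 87.
Offset 13: leading byte 0xF2 = 11110010 → 4-byte char #5 = F2 8D AE 82.
Offset 17: leading byte 0xE3 = 11100011 → 3-byte char #6 = E3 A2 82.
Offset 20: leading byte 0xF2 = 11110010 → 4-byte char #7 = F2 88 BF BB.
Offset 24: leading byte 0xE2 = 11100010 → 3-byte char #8 = E2 96 B0.
Offset 27: leading byte 0xF0 = 11110000 → 4-byte char #9 = F0 9E 8A A0.
Leading byte 0xF0 = 11110000 matches 11110xxx → 4-byte sequence.
Byte 1: 0xF0 = 11110000, payload 000 (3 bits).
Byte 2: 0x9E = 10011110 (10xxxxxx ✓), payload 011110.
Byte 3: 0x8A = 10001010 (10xxxxxx ✓), payload 001010.
Byte 4: 0xA0 = 10100000 (10xxxxxx ✓), payload 100000.
Concatenate: 000011110001010100000 = 0x1E2A0 (21 bits → U+1E2A0).

U+1E2A0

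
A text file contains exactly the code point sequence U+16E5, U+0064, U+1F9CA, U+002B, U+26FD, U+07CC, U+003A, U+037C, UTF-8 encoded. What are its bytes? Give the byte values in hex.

E1 9B A5 64 F0 9F A7 8A 2B E2 9B BD DF 8C 3A CD BC

U+16E5: 3-byte form → E1 9B A5.
U+0064: 1-byte form → 64.
U+1F9CA: 4-byte form → F0 9F A7 8A.
U+002B: 1-byte form → 2B.
U+26FD: 3-byte form → E2 9B BD.
U+07CC: 2-byte form → DF 8C.
U+003A: 1-byte form → 3A.
U+037C: 2-byte form → CD BC.
Concatenated (17 bytes): E1 9B A5 64 F0 9F A7 8A 2B E2 9B BD DF 8C 3A CD BC.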